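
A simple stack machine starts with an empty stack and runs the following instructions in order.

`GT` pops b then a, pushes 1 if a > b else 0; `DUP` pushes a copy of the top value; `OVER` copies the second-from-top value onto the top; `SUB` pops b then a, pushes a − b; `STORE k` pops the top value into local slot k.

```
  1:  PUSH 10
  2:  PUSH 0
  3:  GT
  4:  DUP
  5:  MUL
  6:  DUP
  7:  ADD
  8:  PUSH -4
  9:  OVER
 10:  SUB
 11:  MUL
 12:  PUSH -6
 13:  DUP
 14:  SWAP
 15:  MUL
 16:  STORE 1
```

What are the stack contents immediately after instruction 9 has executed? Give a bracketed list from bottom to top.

[2, -4, 2]

PUSH 10 → [10]
PUSH 0  → [10, 0]
GT      → [1]
DUP     → [1, 1]
MUL     → [1]
DUP     → [1, 1]
ADD     → [2]
PUSH -4 → [2, -4]
OVER    → [2, -4, 2]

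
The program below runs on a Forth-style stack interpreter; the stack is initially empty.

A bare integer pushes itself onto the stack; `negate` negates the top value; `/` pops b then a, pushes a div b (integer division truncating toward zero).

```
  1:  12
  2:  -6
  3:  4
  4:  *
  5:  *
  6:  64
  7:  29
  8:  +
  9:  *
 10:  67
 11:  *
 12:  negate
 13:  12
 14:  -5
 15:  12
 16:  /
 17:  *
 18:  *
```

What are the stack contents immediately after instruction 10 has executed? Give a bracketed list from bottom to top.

12 → 12
-6 → 12 -6
4  → 12 -6 4
*  → 12 -24
*  → -288
64 → -288 64
29 → -288 64 29
+  → -288 93
*  → -26784
67 → -26784 67

[-26784, 67]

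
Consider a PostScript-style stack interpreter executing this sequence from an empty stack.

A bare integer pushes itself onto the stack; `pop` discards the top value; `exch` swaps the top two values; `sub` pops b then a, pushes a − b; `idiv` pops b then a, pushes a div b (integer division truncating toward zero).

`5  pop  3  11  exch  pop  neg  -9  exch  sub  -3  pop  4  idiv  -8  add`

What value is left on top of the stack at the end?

-8

5    -> 5
pop  -> (empty)
3    -> 3
11   -> 3 11
exch -> 11 3
pop  -> 11
neg  -> -11
-9   -> -11 -9
exch -> -9 -11
sub  -> 2
-3   -> 2 -3
pop  -> 2
4    -> 2 4
idiv -> 0
-8   -> 0 -8
add  -> -8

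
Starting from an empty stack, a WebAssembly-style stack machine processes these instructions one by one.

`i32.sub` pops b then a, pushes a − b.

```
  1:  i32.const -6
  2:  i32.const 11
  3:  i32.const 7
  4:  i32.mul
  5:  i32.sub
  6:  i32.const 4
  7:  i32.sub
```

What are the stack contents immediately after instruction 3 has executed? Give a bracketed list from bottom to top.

[-6, 11, 7]

i32.const -6 -> [-6]
i32.const 11 -> [-6, 11]
i32.const 7  -> [-6, 11, 7]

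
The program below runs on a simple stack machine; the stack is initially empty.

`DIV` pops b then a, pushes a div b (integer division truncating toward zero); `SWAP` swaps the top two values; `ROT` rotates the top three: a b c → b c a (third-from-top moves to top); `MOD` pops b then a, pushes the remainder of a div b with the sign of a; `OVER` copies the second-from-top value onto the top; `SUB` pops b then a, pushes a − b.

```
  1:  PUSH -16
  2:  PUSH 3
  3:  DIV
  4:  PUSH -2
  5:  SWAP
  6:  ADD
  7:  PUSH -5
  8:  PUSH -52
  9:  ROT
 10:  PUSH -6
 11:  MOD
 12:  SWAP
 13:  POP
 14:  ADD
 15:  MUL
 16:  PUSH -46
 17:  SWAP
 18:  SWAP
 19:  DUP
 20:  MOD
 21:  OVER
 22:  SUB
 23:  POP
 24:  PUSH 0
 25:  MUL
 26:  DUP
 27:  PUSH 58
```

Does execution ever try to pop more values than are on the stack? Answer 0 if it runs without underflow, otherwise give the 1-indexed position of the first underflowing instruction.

PUSH -16 : [-16]
PUSH 3   : [-16, 3]
DIV      : [-5]
PUSH -2  : [-5, -2]
SWAP     : [-2, -5]
ADD      : [-7]
PUSH -5  : [-7, -5]
PUSH -52 : [-7, -5, -52]
ROT      : [-5, -52, -7]
PUSH -6  : [-5, -52, -7, -6]
MOD      : [-5, -52, -1]
SWAP     : [-5, -1, -52]
POP      : [-5, -1]
ADD      : [-6]
MUL  — needs 2 operands, stack has 1 → underflow

15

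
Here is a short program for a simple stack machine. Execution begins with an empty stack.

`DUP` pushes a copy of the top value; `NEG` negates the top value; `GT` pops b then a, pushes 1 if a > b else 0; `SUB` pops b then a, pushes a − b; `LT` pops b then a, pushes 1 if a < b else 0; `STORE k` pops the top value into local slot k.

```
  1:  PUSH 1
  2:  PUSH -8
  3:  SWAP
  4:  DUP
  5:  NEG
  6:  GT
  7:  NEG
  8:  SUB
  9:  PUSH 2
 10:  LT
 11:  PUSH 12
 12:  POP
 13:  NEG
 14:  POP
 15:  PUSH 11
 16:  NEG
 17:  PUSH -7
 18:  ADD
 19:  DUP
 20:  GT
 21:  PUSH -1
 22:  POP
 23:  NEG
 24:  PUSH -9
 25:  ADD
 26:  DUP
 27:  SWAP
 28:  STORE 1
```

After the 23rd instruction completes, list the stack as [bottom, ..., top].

[0]

PUSH 1  → [1]
PUSH -8 → [1, -8]
SWAP    → [-8, 1]
DUP     → [-8, 1, 1]
NEG     → [-8, 1, -1]
GT      → [-8, 1]
NEG     → [-8, -1]
SUB     → [-7]
PUSH 2  → [-7, 2]
LT      → [1]
PUSH 12 → [1, 12]
POP     → [1]
NEG     → [-1]
POP     → []
PUSH 11 → [11]
NEG     → [-11]
PUSH -7 → [-11, -7]
ADD     → [-18]
DUP     → [-18, -18]
GT      → [0]
PUSH -1 → [0, -1]
POP     → [0]
NEG     → [0]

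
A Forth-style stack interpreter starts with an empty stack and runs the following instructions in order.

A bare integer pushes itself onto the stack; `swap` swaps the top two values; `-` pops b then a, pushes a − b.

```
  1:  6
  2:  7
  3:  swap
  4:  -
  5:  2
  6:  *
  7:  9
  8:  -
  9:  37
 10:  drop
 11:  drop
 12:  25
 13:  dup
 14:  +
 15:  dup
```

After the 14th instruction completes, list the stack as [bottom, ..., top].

6    : [6]
7    : [6, 7]
swap : [7, 6]
-    : [1]
2    : [1, 2]
*    : [2]
9    : [2, 9]
-    : [-7]
37   : [-7, 37]
drop : [-7]
drop : []
25   : [25]
dup  : [25, 25]
+    : [50]

[50]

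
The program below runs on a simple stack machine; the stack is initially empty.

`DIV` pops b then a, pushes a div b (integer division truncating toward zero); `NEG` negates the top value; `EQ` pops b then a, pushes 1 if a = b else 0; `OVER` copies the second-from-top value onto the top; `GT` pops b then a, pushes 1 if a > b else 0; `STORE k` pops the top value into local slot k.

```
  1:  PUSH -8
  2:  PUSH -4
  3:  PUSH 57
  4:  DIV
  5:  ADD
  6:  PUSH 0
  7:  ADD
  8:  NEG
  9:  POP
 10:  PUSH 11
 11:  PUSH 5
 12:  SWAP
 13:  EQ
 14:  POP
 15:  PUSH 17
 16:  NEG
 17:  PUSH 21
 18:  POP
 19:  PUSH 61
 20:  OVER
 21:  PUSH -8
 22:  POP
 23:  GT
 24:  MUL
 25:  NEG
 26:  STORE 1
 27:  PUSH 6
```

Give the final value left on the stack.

PUSH -8 : [-8]
PUSH -4 : [-8, -4]
PUSH 57 : [-8, -4, 57]
DIV     : [-8, 0]
ADD     : [-8]
PUSH 0  : [-8, 0]
ADD     : [-8]
NEG     : [8]
POP     : []
PUSH 11 : [11]
PUSH 5  : [11, 5]
SWAP    : [5, 11]
EQ      : [0]
POP     : []
PUSH 17 : [17]
NEG     : [-17]
PUSH 21 : [-17, 21]
POP     : [-17]
PUSH 61 : [-17, 61]
OVER    : [-17, 61, -17]
PUSH -8 : [-17, 61, -17, -8]
POP     : [-17, 61, -17]
GT      : [-17, 1]
MUL     : [-17]
NEG     : [17]
STORE 1 : []
PUSH 6  : [6]

6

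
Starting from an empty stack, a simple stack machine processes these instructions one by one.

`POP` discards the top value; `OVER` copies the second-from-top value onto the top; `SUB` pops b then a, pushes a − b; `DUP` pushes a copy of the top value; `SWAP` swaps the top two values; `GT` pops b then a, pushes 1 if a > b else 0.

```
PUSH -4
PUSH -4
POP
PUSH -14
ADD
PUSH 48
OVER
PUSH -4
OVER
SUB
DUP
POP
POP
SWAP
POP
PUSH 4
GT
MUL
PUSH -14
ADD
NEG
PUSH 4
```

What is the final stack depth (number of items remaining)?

2

PUSH -4  : [-4]
PUSH -4  : [-4, -4]
POP      : [-4]
PUSH -14 : [-4, -14]
ADD      : [-18]
PUSH 48  : [-18, 48]
OVER     : [-18, 48, -18]
PUSH -4  : [-18, 48, -18, -4]
OVER     : [-18, 48, -18, -4, -18]
SUB      : [-18, 48, -18, 14]
DUP      : [-18, 48, -18, 14, 14]
POP      : [-18, 48, -18, 14]
POP      : [-18, 48, -18]
SWAP     : [-18, -18, 48]
POP      : [-18, -18]
PUSH 4   : [-18, -18, 4]
GT       : [-18, 0]
MUL      : [0]
PUSH -14 : [0, -14]
ADD      : [-14]
NEG      : [14]
PUSH 4   : [14, 4]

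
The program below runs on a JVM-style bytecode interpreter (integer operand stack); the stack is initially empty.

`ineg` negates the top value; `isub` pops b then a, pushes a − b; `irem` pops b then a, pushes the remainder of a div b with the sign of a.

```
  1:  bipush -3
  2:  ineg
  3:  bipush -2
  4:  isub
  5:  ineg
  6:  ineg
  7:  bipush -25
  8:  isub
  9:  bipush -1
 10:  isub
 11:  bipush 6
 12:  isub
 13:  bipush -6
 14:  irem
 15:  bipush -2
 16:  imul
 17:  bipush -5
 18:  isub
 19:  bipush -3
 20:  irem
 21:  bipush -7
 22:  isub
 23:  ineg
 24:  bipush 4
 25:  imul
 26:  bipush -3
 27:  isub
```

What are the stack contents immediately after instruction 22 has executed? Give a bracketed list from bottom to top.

[7]

bipush -3   [-3]
ineg        [3]
bipush -2   [3, -2]
isub        [5]
ineg        [-5]
ineg        [5]
bipush -25  [5, -25]
isub        [30]
bipush -1   [30, -1]
isub        [31]
bipush 6    [31, 6]
isub        [25]
bipush -6   [25, -6]
irem        [1]
bipush -2   [1, -2]
imul        [-2]
bipush -5   [-2, -5]
isub        [3]
bipush -3   [3, -3]
irem        [0]
bipush -7   [0, -7]
isub        [7]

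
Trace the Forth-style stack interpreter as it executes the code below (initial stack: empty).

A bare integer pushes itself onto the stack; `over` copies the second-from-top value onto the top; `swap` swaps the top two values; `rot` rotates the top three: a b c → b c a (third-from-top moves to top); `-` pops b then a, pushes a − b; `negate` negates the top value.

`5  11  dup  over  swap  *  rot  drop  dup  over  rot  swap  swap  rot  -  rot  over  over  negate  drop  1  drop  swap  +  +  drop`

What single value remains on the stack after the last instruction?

5      : [5]
11     : [5, 11]
dup    : [5, 11, 11]
over   : [5, 11, 11, 11]
swap   : [5, 11, 11, 11]
*      : [5, 11, 121]
rot    : [11, 121, 5]
drop   : [11, 121]
dup    : [11, 121, 121]
over   : [11, 121, 121, 121]
rot    : [11, 121, 121, 121]
swap   : [11, 121, 121, 121]
swap   : [11, 121, 121, 121]
rot    : [11, 121, 121, 121]
-      : [11, 121, 0]
rot    : [121, 0, 11]
over   : [121, 0, 11, 0]
over   : [121, 0, 11, 0, 11]
negate : [121, 0, 11, 0, -11]
drop   : [121, 0, 11, 0]
1      : [121, 0, 11, 0, 1]
drop   : [121, 0, 11, 0]
swap   : [121, 0, 0, 11]
+      : [121, 0, 11]
+      : [121, 11]
drop   : [121]

121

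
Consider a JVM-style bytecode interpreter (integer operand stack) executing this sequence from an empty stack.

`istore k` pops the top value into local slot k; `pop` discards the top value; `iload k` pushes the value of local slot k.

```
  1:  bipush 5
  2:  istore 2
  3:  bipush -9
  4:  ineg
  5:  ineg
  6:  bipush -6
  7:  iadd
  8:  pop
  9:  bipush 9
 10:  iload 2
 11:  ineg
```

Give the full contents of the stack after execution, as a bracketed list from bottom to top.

bipush 5  -> [5]
istore 2  -> []
bipush -9 -> [-9]
ineg      -> [9]
ineg      -> [-9]
bipush -6 -> [-9, -6]
iadd      -> [-15]
pop       -> []
bipush 9  -> [9]
iload 2   -> [9, 5]
ineg      -> [9, -5]

[9, -5]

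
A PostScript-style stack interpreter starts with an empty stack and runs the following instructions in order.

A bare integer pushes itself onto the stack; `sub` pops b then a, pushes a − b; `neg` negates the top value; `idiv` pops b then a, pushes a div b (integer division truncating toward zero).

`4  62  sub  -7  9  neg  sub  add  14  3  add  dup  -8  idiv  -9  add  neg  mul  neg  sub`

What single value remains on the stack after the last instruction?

131

4    → [4]
62   → [4, 62]
sub  → [-58]
-7   → [-58, -7]
9    → [-58, -7, 9]
neg  → [-58, -7, -9]
sub  → [-58, 2]
add  → [-56]
14   → [-56, 14]
3    → [-56, 14, 3]
add  → [-56, 17]
dup  → [-56, 17, 17]
-8   → [-56, 17, 17, -8]
idiv → [-56, 17, -2]
-9   → [-56, 17, -2, -9]
add  → [-56, 17, -11]
neg  → [-56, 17, 11]
mul  → [-56, 187]
neg  → [-56, -187]
sub  → [131]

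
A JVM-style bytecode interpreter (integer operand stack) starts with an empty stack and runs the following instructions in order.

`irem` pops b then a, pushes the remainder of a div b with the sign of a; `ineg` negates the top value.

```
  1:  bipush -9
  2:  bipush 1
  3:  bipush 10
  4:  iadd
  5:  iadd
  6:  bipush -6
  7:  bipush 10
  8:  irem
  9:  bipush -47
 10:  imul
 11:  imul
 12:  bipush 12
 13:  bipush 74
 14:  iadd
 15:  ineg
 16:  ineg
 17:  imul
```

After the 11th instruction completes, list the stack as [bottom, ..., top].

bipush -9  -> -9
bipush 1   -> -9 1
bipush 10  -> -9 1 10
iadd       -> -9 11
iadd       -> 2
bipush -6  -> 2 -6
bipush 10  -> 2 -6 10
irem       -> 2 -6
bipush -47 -> 2 -6 -47
imul       -> 2 282
imul       -> 564

[564]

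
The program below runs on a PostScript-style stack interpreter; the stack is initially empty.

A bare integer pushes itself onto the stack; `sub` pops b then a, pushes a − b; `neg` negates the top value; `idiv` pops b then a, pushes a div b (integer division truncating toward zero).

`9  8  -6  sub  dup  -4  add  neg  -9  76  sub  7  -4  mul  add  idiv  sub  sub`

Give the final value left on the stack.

-5

9    : [9]
8    : [9, 8]
-6   : [9, 8, -6]
sub  : [9, 14]
dup  : [9, 14, 14]
-4   : [9, 14, 14, -4]
add  : [9, 14, 10]
neg  : [9, 14, -10]
-9   : [9, 14, -10, -9]
76   : [9, 14, -10, -9, 76]
sub  : [9, 14, -10, -85]
7    : [9, 14, -10, -85, 7]
-4   : [9, 14, -10, -85, 7, -4]
mul  : [9, 14, -10, -85, -28]
add  : [9, 14, -10, -113]
idiv : [9, 14, 0]
sub  : [9, 14]
sub  : [-5]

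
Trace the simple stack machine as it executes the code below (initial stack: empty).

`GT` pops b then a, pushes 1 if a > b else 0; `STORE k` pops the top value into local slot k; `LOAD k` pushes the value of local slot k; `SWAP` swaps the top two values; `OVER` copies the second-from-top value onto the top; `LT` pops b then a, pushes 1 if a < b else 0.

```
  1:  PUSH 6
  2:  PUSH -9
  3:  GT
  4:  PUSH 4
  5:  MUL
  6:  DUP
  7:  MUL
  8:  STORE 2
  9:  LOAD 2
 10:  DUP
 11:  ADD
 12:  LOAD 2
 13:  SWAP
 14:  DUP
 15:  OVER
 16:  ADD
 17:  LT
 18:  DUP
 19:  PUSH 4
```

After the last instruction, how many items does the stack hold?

4

PUSH 6  -> 6
PUSH -9 -> 6 -9
GT      -> 1
PUSH 4  -> 1 4
MUL     -> 4
DUP     -> 4 4
MUL     -> 16
STORE 2 -> (empty)
LOAD 2  -> 16
DUP     -> 16 16
ADD     -> 32
LOAD 2  -> 32 16
SWAP    -> 16 32
DUP     -> 16 32 32
OVER    -> 16 32 32 32
ADD     -> 16 32 64
LT      -> 16 1
DUP     -> 16 1 1
PUSH 4  -> 16 1 1 4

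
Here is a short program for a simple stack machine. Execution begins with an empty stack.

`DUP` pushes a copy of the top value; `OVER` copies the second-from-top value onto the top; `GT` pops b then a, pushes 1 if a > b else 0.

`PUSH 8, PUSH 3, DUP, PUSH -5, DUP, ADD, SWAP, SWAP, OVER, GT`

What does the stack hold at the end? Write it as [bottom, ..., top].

PUSH 8  : [8]
PUSH 3  : [8, 3]
DUP     : [8, 3, 3]
PUSH -5 : [8, 3, 3, -5]
DUP     : [8, 3, 3, -5, -5]
ADD     : [8, 3, 3, -10]
SWAP    : [8, 3, -10, 3]
SWAP    : [8, 3, 3, -10]
OVER    : [8, 3, 3, -10, 3]
GT      : [8, 3, 3, 0]

[8, 3, 3, 0]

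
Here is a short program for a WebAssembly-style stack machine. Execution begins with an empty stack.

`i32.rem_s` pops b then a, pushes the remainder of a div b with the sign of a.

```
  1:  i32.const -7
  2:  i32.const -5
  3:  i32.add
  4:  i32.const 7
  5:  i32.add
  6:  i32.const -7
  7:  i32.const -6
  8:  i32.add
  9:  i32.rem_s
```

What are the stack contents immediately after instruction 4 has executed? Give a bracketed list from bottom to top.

i32.const -7  -7
i32.const -5  -7 -5
i32.add       -12
i32.const 7   -12 7

[-12, 7]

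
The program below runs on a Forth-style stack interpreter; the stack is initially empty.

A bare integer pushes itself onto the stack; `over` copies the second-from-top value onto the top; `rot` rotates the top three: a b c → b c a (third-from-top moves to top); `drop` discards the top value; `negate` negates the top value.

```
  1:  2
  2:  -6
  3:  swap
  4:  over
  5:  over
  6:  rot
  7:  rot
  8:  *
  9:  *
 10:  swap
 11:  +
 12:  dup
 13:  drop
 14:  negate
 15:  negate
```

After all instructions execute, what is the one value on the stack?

-30

2      → [2]
-6     → [2, -6]
swap   → [-6, 2]
over   → [-6, 2, -6]
over   → [-6, 2, -6, 2]
rot    → [-6, -6, 2, 2]
rot    → [-6, 2, 2, -6]
*      → [-6, 2, -12]
*      → [-6, -24]
swap   → [-24, -6]
+      → [-30]
dup    → [-30, -30]
drop   → [-30]
negate → [30]
negate → [-30]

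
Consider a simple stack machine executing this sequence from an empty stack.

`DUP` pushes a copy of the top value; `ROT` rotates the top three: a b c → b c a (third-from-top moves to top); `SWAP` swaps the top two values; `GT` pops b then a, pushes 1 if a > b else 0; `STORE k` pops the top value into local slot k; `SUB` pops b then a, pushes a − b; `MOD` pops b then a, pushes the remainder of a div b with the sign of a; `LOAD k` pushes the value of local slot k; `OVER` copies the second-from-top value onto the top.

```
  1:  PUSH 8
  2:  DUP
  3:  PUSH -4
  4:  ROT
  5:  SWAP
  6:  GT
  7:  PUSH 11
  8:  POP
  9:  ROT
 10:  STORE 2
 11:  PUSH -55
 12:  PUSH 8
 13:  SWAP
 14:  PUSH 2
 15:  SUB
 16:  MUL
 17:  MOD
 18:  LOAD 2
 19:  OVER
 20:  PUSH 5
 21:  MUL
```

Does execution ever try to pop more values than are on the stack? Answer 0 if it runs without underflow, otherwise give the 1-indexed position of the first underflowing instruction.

PUSH 8  : [8]
DUP     : [8, 8]
PUSH -4 : [8, 8, -4]
ROT     : [8, -4, 8]
SWAP    : [8, 8, -4]
GT      : [8, 1]
PUSH 11 : [8, 1, 11]
POP     : [8, 1]
ROT  — needs 3 operands, stack has 2 → underflow

9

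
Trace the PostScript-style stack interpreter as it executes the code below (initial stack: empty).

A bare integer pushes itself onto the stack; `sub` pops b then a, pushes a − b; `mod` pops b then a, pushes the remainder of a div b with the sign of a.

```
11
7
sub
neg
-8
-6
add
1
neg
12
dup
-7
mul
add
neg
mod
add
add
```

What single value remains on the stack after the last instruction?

-19

11  -> [11]
7   -> [11, 7]
sub -> [4]
neg -> [-4]
-8  -> [-4, -8]
-6  -> [-4, -8, -6]
add -> [-4, -14]
1   -> [-4, -14, 1]
neg -> [-4, -14, -1]
12  -> [-4, -14, -1, 12]
dup -> [-4, -14, -1, 12, 12]
-7  -> [-4, -14, -1, 12, 12, -7]
mul -> [-4, -14, -1, 12, -84]
add -> [-4, -14, -1, -72]
neg -> [-4, -14, -1, 72]
mod -> [-4, -14, -1]
add -> [-4, -15]
add -> [-19]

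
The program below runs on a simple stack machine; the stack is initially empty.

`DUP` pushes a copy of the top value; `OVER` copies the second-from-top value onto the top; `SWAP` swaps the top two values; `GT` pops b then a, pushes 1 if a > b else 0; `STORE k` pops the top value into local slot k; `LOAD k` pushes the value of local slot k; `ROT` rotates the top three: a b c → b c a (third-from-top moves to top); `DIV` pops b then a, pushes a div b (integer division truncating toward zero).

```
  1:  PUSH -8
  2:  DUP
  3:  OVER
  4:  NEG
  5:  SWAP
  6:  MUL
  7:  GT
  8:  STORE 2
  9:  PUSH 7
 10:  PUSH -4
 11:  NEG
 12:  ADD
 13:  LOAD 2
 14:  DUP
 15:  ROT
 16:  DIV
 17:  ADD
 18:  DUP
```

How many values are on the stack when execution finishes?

PUSH -8 → [-8]
DUP     → [-8, -8]
OVER    → [-8, -8, -8]
NEG     → [-8, -8, 8]
SWAP    → [-8, 8, -8]
MUL     → [-8, -64]
GT      → [1]
STORE 2 → []
PUSH 7  → [7]
PUSH -4 → [7, -4]
NEG     → [7, 4]
ADD     → [11]
LOAD 2  → [11, 1]
DUP     → [11, 1, 1]
ROT     → [1, 1, 11]
DIV     → [1, 0]
ADD     → [1]
DUP     → [1, 1]

2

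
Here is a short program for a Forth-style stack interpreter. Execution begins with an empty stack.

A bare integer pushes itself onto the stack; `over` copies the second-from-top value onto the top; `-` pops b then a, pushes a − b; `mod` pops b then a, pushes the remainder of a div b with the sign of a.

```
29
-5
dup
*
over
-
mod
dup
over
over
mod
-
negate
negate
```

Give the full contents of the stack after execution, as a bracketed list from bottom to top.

[1, 1]

29     : 29
-5     : 29 -5
dup    : 29 -5 -5
*      : 29 25
over   : 29 25 29
-      : 29 -4
mod    : 1
dup    : 1 1
over   : 1 1 1
over   : 1 1 1 1
mod    : 1 1 0
-      : 1 1
negate : 1 -1
negate : 1 1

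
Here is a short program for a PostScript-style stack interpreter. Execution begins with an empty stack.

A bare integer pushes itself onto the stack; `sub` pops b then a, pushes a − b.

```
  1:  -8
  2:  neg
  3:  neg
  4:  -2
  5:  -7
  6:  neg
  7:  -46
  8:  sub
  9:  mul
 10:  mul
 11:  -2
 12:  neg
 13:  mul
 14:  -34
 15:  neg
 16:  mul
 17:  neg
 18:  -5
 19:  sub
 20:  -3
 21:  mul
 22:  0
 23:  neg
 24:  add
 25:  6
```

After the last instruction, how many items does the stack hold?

2

-8  : -8
neg : 8
neg : -8
-2  : -8 -2
-7  : -8 -2 -7
neg : -8 -2 7
-46 : -8 -2 7 -46
sub : -8 -2 53
mul : -8 -106
mul : 848
-2  : 848 -2
neg : 848 2
mul : 1696
-34 : 1696 -34
neg : 1696 34
mul : 57664
neg : -57664
-5  : -57664 -5
sub : -57659
-3  : -57659 -3
mul : 172977
0   : 172977 0
neg : 172977 0
add : 172977
6   : 172977 6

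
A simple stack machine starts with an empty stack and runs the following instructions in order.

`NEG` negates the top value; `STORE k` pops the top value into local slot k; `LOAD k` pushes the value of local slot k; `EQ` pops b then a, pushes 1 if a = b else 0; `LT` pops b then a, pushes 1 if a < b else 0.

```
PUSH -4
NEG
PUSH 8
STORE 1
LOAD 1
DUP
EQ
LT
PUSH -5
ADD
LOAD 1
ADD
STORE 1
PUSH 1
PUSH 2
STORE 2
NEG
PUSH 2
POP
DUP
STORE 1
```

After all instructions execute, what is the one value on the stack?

-1

PUSH -4 -> -4
NEG     -> 4
PUSH 8  -> 4 8
STORE 1 -> 4
LOAD 1  -> 4 8
DUP     -> 4 8 8
EQ      -> 4 1
LT      -> 0
PUSH -5 -> 0 -5
ADD     -> -5
LOAD 1  -> -5 8
ADD     -> 3
STORE 1 -> (empty)
PUSH 1  -> 1
PUSH 2  -> 1 2
STORE 2 -> 1
NEG     -> -1
PUSH 2  -> -1 2
POP     -> -1
DUP     -> -1 -1
STORE 1 -> -1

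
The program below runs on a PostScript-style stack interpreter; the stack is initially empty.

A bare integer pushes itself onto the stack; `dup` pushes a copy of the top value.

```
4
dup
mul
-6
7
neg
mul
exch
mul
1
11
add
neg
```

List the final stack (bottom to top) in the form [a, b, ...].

[672, -12]

4    : 4
dup  : 4 4
mul  : 16
-6   : 16 -6
7    : 16 -6 7
neg  : 16 -6 -7
mul  : 16 42
exch : 42 16
mul  : 672
1    : 672 1
11   : 672 1 11
add  : 672 12
neg  : 672 -12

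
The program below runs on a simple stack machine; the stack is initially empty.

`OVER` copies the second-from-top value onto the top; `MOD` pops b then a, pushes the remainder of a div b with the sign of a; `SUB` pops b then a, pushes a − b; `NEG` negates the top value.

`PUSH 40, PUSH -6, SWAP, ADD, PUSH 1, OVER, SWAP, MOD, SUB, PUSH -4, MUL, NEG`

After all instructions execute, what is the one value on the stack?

PUSH 40  40
PUSH -6  40 -6
SWAP     -6 40
ADD      34
PUSH 1   34 1
OVER     34 1 34
SWAP     34 34 1
MOD      34 0
SUB      34
PUSH -4  34 -4
MUL      -136
NEG      136

136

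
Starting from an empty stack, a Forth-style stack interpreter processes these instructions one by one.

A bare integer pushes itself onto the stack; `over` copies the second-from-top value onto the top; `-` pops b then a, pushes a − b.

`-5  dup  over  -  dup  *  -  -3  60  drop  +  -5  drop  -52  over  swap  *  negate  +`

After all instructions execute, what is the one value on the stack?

-5     → [-5]
dup    → [-5, -5]
over   → [-5, -5, -5]
-      → [-5, 0]
dup    → [-5, 0, 0]
*      → [-5, 0]
-      → [-5]
-3     → [-5, -3]
60     → [-5, -3, 60]
drop   → [-5, -3]
+      → [-8]
-5     → [-8, -5]
drop   → [-8]
-52    → [-8, -52]
over   → [-8, -52, -8]
swap   → [-8, -8, -52]
*      → [-8, 416]
negate → [-8, -416]
+      → [-424]

-424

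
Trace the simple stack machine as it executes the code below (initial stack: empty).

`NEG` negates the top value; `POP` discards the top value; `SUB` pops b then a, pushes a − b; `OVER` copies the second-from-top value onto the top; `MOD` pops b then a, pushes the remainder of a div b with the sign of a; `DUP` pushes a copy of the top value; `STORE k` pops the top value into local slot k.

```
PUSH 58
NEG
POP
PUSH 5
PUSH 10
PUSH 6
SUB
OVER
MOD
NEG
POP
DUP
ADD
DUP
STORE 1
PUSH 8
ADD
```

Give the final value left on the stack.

PUSH 58 : [58]
NEG     : [-58]
POP     : []
PUSH 5  : [5]
PUSH 10 : [5, 10]
PUSH 6  : [5, 10, 6]
SUB     : [5, 4]
OVER    : [5, 4, 5]
MOD     : [5, 4]
NEG     : [5, -4]
POP     : [5]
DUP     : [5, 5]
ADD     : [10]
DUP     : [10, 10]
STORE 1 : [10]
PUSH 8  : [10, 8]
ADD     : [18]

18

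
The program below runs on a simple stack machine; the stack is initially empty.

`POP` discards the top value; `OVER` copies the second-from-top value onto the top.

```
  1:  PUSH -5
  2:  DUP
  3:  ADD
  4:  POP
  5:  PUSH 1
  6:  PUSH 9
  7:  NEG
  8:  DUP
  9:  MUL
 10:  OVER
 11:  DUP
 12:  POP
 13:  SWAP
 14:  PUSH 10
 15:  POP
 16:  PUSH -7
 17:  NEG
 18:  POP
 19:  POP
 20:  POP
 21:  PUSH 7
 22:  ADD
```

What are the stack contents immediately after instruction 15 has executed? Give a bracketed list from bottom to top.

[1, 1, 81]

PUSH -5 : -5
DUP     : -5 -5
ADD     : -10
POP     : (empty)
PUSH 1  : 1
PUSH 9  : 1 9
NEG     : 1 -9
DUP     : 1 -9 -9
MUL     : 1 81
OVER    : 1 81 1
DUP     : 1 81 1 1
POP     : 1 81 1
SWAP    : 1 1 81
PUSH 10 : 1 1 81 10
POP     : 1 1 81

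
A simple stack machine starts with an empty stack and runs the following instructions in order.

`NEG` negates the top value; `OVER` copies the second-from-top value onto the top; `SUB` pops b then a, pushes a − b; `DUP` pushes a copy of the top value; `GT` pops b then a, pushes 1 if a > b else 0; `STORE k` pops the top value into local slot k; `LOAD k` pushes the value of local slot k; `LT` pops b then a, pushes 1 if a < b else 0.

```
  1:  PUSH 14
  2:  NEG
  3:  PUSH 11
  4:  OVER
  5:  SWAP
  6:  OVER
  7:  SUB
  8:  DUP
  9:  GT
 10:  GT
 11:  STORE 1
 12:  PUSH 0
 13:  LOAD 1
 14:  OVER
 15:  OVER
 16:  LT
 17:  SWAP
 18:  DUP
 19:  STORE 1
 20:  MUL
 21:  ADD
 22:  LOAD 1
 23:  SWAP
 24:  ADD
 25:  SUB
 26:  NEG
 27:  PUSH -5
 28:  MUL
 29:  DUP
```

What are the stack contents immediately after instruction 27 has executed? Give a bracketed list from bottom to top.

[14, -5]

PUSH 14  [14]
NEG      [-14]
PUSH 11  [-14, 11]
OVER     [-14, 11, -14]
SWAP     [-14, -14, 11]
OVER     [-14, -14, 11, -14]
SUB      [-14, -14, 25]
DUP      [-14, -14, 25, 25]
GT       [-14, -14, 0]
GT       [-14, 0]
STORE 1  [-14]
PUSH 0   [-14, 0]
LOAD 1   [-14, 0, 0]
OVER     [-14, 0, 0, 0]
OVER     [-14, 0, 0, 0, 0]
LT       [-14, 0, 0, 0]
SWAP     [-14, 0, 0, 0]
DUP      [-14, 0, 0, 0, 0]
STORE 1  [-14, 0, 0, 0]
MUL      [-14, 0, 0]
ADD      [-14, 0]
LOAD 1   [-14, 0, 0]
SWAP     [-14, 0, 0]
ADD      [-14, 0]
SUB      [-14]
NEG      [14]
PUSH -5  [14, -5]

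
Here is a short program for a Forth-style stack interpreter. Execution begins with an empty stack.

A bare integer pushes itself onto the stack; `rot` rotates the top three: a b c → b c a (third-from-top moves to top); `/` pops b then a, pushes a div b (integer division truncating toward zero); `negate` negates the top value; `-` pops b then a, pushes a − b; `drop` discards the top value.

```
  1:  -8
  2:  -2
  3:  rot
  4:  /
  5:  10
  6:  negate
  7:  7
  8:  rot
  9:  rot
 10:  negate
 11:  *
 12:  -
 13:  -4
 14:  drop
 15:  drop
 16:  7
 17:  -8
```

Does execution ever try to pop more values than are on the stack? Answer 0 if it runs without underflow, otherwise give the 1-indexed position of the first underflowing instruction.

-8 -> -8
-2 -> -8 -2
rot  — needs 3 operands, stack has 2 → underflow

3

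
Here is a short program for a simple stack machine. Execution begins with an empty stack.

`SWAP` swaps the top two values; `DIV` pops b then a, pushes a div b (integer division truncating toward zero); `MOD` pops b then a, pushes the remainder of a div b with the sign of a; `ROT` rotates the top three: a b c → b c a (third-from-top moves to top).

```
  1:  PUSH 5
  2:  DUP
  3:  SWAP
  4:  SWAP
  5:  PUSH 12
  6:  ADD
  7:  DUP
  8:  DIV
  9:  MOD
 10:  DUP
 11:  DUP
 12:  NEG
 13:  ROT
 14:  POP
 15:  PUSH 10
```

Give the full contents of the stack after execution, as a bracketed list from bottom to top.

PUSH 5  → [5]
DUP     → [5, 5]
SWAP    → [5, 5]
SWAP    → [5, 5]
PUSH 12 → [5, 5, 12]
ADD     → [5, 17]
DUP     → [5, 17, 17]
DIV     → [5, 1]
MOD     → [0]
DUP     → [0, 0]
DUP     → [0, 0, 0]
NEG     → [0, 0, 0]
ROT     → [0, 0, 0]
POP     → [0, 0]
PUSH 10 → [0, 0, 10]

[0, 0, 10]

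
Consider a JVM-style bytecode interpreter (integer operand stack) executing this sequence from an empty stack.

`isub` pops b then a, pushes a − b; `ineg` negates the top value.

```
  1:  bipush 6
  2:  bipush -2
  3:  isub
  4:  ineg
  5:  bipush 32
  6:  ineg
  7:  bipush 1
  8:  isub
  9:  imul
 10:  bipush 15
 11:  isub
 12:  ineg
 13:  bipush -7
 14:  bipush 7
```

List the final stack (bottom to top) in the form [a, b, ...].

[-249, -7, 7]

bipush 6  : [6]
bipush -2 : [6, -2]
isub      : [8]
ineg      : [-8]
bipush 32 : [-8, 32]
ineg      : [-8, -32]
bipush 1  : [-8, -32, 1]
isub      : [-8, -33]
imul      : [264]
bipush 15 : [264, 15]
isub      : [249]
ineg      : [-249]
bipush -7 : [-249, -7]
bipush 7  : [-249, -7, 7]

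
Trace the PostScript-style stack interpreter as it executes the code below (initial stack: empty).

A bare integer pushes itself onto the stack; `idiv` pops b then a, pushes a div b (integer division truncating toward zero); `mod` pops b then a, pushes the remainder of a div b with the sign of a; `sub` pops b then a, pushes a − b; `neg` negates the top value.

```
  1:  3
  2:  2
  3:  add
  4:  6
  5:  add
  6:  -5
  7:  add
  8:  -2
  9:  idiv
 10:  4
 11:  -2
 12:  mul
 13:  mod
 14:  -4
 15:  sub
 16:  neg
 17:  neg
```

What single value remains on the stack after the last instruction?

3    -> [3]
2    -> [3, 2]
add  -> [5]
6    -> [5, 6]
add  -> [11]
-5   -> [11, -5]
add  -> [6]
-2   -> [6, -2]
idiv -> [-3]
4    -> [-3, 4]
-2   -> [-3, 4, -2]
mul  -> [-3, -8]
mod  -> [-3]
-4   -> [-3, -4]
sub  -> [1]
neg  -> [-1]
neg  -> [1]

1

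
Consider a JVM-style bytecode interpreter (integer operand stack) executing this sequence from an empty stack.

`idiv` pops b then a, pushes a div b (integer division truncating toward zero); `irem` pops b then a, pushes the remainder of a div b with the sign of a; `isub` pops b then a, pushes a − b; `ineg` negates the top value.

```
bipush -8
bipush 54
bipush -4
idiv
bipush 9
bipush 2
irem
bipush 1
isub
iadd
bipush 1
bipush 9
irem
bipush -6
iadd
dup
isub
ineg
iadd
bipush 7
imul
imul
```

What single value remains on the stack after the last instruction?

bipush -8 → -8
bipush 54 → -8 54
bipush -4 → -8 54 -4
idiv      → -8 -13
bipush 9  → -8 -13 9
bipush 2  → -8 -13 9 2
irem      → -8 -13 1
bipush 1  → -8 -13 1 1
isub      → -8 -13 0
iadd      → -8 -13
bipush 1  → -8 -13 1
bipush 9  → -8 -13 1 9
irem      → -8 -13 1
bipush -6 → -8 -13 1 -6
iadd      → -8 -13 -5
dup       → -8 -13 -5 -5
isub      → -8 -13 0
ineg      → -8 -13 0
iadd      → -8 -13
bipush 7  → -8 -13 7
imul      → -8 -91
imul      → 728

728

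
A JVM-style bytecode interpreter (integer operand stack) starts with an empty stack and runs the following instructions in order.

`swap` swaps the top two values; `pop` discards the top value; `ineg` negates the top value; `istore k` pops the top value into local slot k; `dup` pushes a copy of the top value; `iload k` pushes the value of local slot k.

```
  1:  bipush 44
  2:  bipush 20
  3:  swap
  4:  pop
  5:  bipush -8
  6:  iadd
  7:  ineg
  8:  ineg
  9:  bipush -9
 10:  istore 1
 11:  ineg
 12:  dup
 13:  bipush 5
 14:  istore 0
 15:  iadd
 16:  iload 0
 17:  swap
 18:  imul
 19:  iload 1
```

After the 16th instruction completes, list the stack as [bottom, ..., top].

[-24, 5]

bipush 44 -> 44
bipush 20 -> 44 20
swap      -> 20 44
pop       -> 20
bipush -8 -> 20 -8
iadd      -> 12
ineg      -> -12
ineg      -> 12
bipush -9 -> 12 -9
istore 1  -> 12
ineg      -> -12
dup       -> -12 -12
bipush 5  -> -12 -12 5
istore 0  -> -12 -12
iadd      -> -24
iload 0   -> -24 5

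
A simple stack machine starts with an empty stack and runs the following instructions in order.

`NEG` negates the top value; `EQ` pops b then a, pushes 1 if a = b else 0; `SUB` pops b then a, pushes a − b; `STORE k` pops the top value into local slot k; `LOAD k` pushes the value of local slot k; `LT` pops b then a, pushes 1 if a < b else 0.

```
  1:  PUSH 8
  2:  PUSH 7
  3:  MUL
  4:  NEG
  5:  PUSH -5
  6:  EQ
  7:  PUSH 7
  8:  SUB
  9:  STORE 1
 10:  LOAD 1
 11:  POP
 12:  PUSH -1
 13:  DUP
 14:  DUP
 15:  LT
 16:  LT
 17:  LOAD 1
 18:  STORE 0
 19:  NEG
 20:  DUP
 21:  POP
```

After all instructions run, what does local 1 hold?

PUSH 8  : 8
PUSH 7  : 8 7
MUL     : 56
NEG     : -56
PUSH -5 : -56 -5
EQ      : 0
PUSH 7  : 0 7
SUB     : -7
STORE 1 : (empty)
LOAD 1  : -7
POP     : (empty)
PUSH -1 : -1
DUP     : -1 -1
DUP     : -1 -1 -1
LT      : -1 0
LT      : 1
LOAD 1  : 1 -7
STORE 0 : 1
NEG     : -1
DUP     : -1 -1
POP     : -1

-7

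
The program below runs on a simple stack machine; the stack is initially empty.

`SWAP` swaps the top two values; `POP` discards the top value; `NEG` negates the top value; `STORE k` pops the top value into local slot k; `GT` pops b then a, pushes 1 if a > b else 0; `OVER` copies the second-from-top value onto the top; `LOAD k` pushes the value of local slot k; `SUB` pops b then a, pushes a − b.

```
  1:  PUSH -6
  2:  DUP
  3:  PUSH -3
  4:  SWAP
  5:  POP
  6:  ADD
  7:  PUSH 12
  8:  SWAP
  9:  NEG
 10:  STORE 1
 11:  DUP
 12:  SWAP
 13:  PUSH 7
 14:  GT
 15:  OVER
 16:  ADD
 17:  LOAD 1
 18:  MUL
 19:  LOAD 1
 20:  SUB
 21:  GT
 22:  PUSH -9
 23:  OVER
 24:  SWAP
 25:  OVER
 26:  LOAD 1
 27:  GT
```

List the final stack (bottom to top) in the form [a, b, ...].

[0, 0, -9, 0]

PUSH -6 -> -6
DUP     -> -6 -6
PUSH -3 -> -6 -6 -3
SWAP    -> -6 -3 -6
POP     -> -6 -3
ADD     -> -9
PUSH 12 -> -9 12
SWAP    -> 12 -9
NEG     -> 12 9
STORE 1 -> 12
DUP     -> 12 12
SWAP    -> 12 12
PUSH 7  -> 12 12 7
GT      -> 12 1
OVER    -> 12 1 12
ADD     -> 12 13
LOAD 1  -> 12 13 9
MUL     -> 12 117
LOAD 1  -> 12 117 9
SUB     -> 12 108
GT      -> 0
PUSH -9 -> 0 -9
OVER    -> 0 -9 0
SWAP    -> 0 0 -9
OVER    -> 0 0 -9 0
LOAD 1  -> 0 0 -9 0 9
GT      -> 0 0 -9 0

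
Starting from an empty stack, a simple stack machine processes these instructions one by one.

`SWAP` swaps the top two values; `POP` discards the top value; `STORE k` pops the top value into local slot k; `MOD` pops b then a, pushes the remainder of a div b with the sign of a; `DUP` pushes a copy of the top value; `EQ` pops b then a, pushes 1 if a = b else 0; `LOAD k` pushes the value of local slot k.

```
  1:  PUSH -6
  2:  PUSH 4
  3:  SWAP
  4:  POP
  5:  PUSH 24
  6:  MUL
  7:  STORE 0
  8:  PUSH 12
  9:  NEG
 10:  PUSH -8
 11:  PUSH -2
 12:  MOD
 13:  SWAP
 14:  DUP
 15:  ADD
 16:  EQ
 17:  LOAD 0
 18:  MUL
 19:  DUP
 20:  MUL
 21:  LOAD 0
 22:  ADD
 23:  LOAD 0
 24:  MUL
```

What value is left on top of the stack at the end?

PUSH -6 → -6
PUSH 4  → -6 4
SWAP    → 4 -6
POP     → 4
PUSH 24 → 4 24
MUL     → 96
STORE 0 → (empty)
PUSH 12 → 12
NEG     → -12
PUSH -8 → -12 -8
PUSH -2 → -12 -8 -2
MOD     → -12 0
SWAP    → 0 -12
DUP     → 0 -12 -12
ADD     → 0 -24
EQ      → 0
LOAD 0  → 0 96
MUL     → 0
DUP     → 0 0
MUL     → 0
LOAD 0  → 0 96
ADD     → 96
LOAD 0  → 96 96
MUL     → 9216

9216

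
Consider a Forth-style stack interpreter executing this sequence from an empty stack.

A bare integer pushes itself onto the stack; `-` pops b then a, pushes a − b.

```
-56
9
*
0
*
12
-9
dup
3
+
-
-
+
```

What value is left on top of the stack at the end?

15

-56  -56
9    -56 9
*    -504
0    -504 0
*    0
12   0 12
-9   0 12 -9
dup  0 12 -9 -9
3    0 12 -9 -9 3
+    0 12 -9 -6
-    0 12 -3
-    0 15
+    15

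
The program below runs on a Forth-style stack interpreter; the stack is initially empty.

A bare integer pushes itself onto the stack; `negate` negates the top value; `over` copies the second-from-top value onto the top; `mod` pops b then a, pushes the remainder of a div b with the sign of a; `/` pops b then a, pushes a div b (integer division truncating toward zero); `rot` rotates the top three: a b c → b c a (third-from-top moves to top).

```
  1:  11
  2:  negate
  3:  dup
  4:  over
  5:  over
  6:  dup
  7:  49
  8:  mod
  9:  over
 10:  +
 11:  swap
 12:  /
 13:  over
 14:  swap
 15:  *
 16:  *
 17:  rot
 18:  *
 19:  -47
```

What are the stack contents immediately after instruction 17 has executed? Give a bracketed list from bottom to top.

11     → 11
negate → -11
dup    → -11 -11
over   → -11 -11 -11
over   → -11 -11 -11 -11
dup    → -11 -11 -11 -11 -11
49     → -11 -11 -11 -11 -11 49
mod    → -11 -11 -11 -11 -11
over   → -11 -11 -11 -11 -11 -11
+      → -11 -11 -11 -11 -22
swap   → -11 -11 -11 -22 -11
/      → -11 -11 -11 2
over   → -11 -11 -11 2 -11
swap   → -11 -11 -11 -11 2
*      → -11 -11 -11 -22
*      → -11 -11 242
rot    → -11 242 -11

[-11, 242, -11]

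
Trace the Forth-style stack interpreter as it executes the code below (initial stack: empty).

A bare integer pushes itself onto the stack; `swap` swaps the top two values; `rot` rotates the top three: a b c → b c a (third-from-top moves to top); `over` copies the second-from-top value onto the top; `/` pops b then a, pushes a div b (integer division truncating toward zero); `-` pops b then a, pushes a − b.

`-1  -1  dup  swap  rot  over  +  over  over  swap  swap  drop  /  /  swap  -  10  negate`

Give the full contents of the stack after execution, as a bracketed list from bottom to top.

-1      [-1]
-1      [-1, -1]
dup     [-1, -1, -1]
swap    [-1, -1, -1]
rot     [-1, -1, -1]
over    [-1, -1, -1, -1]
+       [-1, -1, -2]
over    [-1, -1, -2, -1]
over    [-1, -1, -2, -1, -2]
swap    [-1, -1, -2, -2, -1]
swap    [-1, -1, -2, -1, -2]
drop    [-1, -1, -2, -1]
/       [-1, -1, 2]
/       [-1, 0]
swap    [0, -1]
-       [1]
10      [1, 10]
negate  [1, -10]

[1, -10]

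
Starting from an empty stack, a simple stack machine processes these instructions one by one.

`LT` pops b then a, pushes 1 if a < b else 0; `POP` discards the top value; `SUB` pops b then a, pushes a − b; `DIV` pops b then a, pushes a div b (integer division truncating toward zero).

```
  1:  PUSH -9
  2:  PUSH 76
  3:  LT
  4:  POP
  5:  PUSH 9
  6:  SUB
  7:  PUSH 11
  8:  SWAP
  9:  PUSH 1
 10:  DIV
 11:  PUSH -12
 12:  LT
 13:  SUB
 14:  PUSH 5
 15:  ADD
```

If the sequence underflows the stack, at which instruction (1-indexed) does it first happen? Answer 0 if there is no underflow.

PUSH -9 -> -9
PUSH 76 -> -9 76
LT      -> 1
POP     -> (empty)
PUSH 9  -> 9
SUB  — needs 2 operands, stack has 1 → underflow

6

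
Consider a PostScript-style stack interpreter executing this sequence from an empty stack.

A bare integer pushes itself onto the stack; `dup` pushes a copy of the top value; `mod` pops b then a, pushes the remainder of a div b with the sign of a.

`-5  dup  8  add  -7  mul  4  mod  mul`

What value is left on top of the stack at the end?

-5   [-5]
dup  [-5, -5]
8    [-5, -5, 8]
add  [-5, 3]
-7   [-5, 3, -7]
mul  [-5, -21]
4    [-5, -21, 4]
mod  [-5, -1]
mul  [5]

5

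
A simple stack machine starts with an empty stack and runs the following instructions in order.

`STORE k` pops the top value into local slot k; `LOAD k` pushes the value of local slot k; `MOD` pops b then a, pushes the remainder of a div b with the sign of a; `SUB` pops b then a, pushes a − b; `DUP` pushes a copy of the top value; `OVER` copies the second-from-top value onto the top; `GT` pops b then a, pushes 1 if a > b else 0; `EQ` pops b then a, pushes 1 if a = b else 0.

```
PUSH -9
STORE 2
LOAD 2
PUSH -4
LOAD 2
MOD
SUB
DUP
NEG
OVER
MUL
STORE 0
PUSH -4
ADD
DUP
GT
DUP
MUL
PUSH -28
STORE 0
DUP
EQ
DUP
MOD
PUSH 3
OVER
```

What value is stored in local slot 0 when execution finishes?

PUSH -9   -9
STORE 2   (empty)
LOAD 2    -9
PUSH -4   -9 -4
LOAD 2    -9 -4 -9
MOD       -9 -4
SUB       -5
DUP       -5 -5
NEG       -5 5
OVER      -5 5 -5
MUL       -5 -25
STORE 0   -5
PUSH -4   -5 -4
ADD       -9
DUP       -9 -9
GT        0
DUP       0 0
MUL       0
PUSH -28  0 -28
STORE 0   0
DUP       0 0
EQ        1
DUP       1 1
MOD       0
PUSH 3    0 3
OVER      0 3 0

-28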